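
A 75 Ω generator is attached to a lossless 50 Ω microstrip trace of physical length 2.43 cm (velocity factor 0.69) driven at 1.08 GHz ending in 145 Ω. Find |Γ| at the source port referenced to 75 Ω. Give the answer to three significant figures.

|Γ| ≈ 0.527

λ = v/f = 0.69·c / 1.08 GHz = 0.192 m
βl = 2π·l/λ = 2π × 0.127 = 45.6°
tan(βl) = 1.02
Z_in = Z_0·(Z_L + jZ_0·tanβl)/(Z_0 + jZ_L·tanβl) = 30.3 − j38.7 Ω
Γ_s = (Z_in − Z_s)/(Z_in + Z_s) = (-44.7 − j38.7)/(105 − j38.7), |Γ_s| = 0.527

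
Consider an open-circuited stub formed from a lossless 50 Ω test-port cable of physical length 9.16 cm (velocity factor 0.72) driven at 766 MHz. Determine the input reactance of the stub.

λ = v/f = 0.72·c / 766 MHz = 0.282 m
βl = 2π·l/λ = 2π × 0.325 = 117°
tan(βl) = -1.97
For an open-circuited stub, Z_in = −jZ_0·cot(βl) = −jZ_0/tan(βl)

X_in ≈ 25.4 Ω (inductive)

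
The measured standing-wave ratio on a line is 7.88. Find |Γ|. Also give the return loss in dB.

|Γ| ≈ 0.775; return loss ≈ 2.22 dB

|Γ| = (S − 1)/(S + 1) = (7.88 − 1)/(7.88 + 1) = 6.88/8.88
RL = −20·log₁₀|Γ| = −20·log₁₀(0.775)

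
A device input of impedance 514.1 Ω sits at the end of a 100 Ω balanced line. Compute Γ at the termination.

Γ = (Z_L − Z_0)/(Z_L + Z_0) = (514.1 − 100)/(514.1 + 100) = 414.1/614.1

Γ = 0.674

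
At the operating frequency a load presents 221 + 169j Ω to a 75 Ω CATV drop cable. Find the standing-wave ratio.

Γ = (Z_L − Z_0)/(Z_L + Z_0) = (146 + j169)/(296 + j169)
|Γ| = 223/341 = 0.655
VSWR = (1 + |Γ|)/(1 − |Γ|) = 1.66/0.345

VSWR ≈ 4.8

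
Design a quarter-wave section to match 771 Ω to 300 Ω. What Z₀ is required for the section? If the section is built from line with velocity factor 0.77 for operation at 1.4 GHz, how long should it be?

Z_qwt = √(Z_0·R_L) = √(300 × 771) = √231300
λ = 0.77·c/f = 0.165 m, so l = λ/4 = 0.0413 m

Z_qwt ≈ 481 Ω; length ≈ 4.12 cm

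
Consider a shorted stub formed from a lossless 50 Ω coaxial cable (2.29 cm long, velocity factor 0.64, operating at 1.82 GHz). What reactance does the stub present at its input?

λ = v/f = 0.64·c / 1.82 GHz = 0.105 m
βl = 2π·l/λ = 2π × 0.217 = 78.1°
tan(βl) = 4.76
For a shorted stub, Z_in = jZ_0·tan(βl)

X_in ≈ 238 Ω (inductive)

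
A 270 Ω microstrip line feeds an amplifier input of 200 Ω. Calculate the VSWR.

VSWR ≈ 1.35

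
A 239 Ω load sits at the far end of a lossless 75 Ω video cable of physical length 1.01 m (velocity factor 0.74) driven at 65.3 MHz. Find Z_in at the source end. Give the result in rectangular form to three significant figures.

Z_in ≈ 25.5 + j20.4 Ω

λ = v/f = 0.74·c / 65.3 MHz = 3.4 m
βl = 2π·l/λ = 2π × 0.297 = 107°
tan(βl) = tan(107°) = -3.28
Z_in = Z_0·(Z_L + jZ_0·tanβl)/(Z_0 + jZ_L·tanβl)
     = 75·(239 − j246)/(75 − j784)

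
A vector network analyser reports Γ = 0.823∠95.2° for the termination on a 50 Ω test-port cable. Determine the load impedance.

Z_L ≈ 8.83 + j44.9 Ω

Z_L = Z_0·(1 + Γ)/(1 − Γ) = 50·(0.925 + j0.82)/(1.07 − j0.82)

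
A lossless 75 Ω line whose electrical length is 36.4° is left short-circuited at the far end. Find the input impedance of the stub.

Z_in ≈ +j55.3 Ω

tan(βl) = 0.737
For a short-circuited stub, Z_in = jZ_0·tan(βl)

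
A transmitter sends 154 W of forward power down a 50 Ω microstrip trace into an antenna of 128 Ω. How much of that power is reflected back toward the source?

P_reflected ≈ 29.6 W

Γ = (128 − 50)/(128 + 50) = 0.438
|Γ|² = 0.192
P_refl = |Γ|²·P_inc = 29.6 W, P_del = (1 − |Γ|²)·P_inc = 124 W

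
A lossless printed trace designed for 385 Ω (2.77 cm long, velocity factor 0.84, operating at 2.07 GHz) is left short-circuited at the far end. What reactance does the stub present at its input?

X_in ≈ 2710 Ω (inductive)

λ = v/f = 0.84·c / 2.07 GHz = 0.122 m
βl = 2π·l/λ = 2π × 0.228 = 81.9°
tan(βl) = 7.04
For a short-circuited stub, Z_in = jZ_0·tan(βl)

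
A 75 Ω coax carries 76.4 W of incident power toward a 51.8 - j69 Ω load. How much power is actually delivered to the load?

|Γ| = |(-23.2 − j69)/(126.8 − j69)| = 0.504
|Γ|² = 0.254
P_refl = |Γ|²·P_inc = 19.4 W, P_del = (1 − |Γ|²)·P_inc = 57 W

P_delivered ≈ 57 W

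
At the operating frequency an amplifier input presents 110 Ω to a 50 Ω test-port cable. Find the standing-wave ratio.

Γ = (110 − 50)/(110 + 50) = 0.375
VSWR = (1 + 0.375)/(1 − 0.375)

VSWR ≈ 2.2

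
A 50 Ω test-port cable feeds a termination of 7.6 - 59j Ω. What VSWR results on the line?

VSWR ≈ 15.8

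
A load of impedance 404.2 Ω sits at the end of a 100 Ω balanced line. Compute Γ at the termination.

Γ = (Z_L − Z_0)/(Z_L + Z_0) = (404.2 − 100)/(404.2 + 100) = 304.2/504.2

Γ = 0.603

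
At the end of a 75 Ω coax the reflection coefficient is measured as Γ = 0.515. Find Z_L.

Z_L ≈ 234 Ω

Z_L = Z_0·(1 + Γ)/(1 − Γ) = 75·(1.52)/(0.485)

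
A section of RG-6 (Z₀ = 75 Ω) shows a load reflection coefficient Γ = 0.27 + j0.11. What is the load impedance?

Z_L ≈ 126 + j30.3 Ω

Z_L = Z_0·(1 + Γ)/(1 − Γ) = 75·(1.27 + j0.11)/(0.73 − j0.11)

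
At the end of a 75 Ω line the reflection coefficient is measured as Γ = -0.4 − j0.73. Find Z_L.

Z_L = Z_0·(1 + Γ)/(1 − Γ) = 75·(0.6 − j0.73)/(1.4 + j0.73)

Z_L ≈ 9.24 − j43.9 Ω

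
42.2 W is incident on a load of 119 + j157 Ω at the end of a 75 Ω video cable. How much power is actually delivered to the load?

P_delivered ≈ 24.2 W

|Γ| = |(44 + j157)/(194 + j157)| = 0.653
|Γ|² = 0.427
P_refl = |Γ|²·P_inc = 18 W, P_del = (1 − |Γ|²)·P_inc = 24.2 W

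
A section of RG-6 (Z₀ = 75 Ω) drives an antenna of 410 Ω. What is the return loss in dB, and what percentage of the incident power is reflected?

RL ≈ 3.21 dB; 47.7% of incident power reflected

Γ = (410 − 75)/(410 + 75) = 0.691
RL = −20·log₁₀(0.691) = 3.21 dB
P_refl/P_inc = |Γ|² = 0.477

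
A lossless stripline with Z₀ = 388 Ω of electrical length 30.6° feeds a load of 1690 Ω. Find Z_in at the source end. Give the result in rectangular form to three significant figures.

tan(βl) = tan(30.6°) = 0.591
Z_in = Z_0·(Z_L + jZ_0·tanβl)/(Z_0 + jZ_L·tanβl)
     = 388·(1690 + j229)/(388 + j999)

Z_in ≈ 299 − j540 Ω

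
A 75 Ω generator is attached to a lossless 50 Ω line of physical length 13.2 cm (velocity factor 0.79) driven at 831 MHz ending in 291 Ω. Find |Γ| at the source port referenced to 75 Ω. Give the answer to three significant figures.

|Γ| ≈ 0.612

λ = v/f = 0.79·c / 831 MHz = 0.285 m
βl = 2π·l/λ = 2π × 0.463 = 167°
tan(βl) = -0.238
Z_in = Z_0·(Z_L + jZ_0·tanβl)/(Z_0 + jZ_L·tanβl) = 105 + j134 Ω
Γ_s = (Z_in − Z_s)/(Z_in + Z_s) = (30.4 + j134)/(180 + j134), |Γ_s| = 0.612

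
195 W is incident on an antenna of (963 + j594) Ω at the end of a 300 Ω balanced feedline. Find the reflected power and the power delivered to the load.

|Γ| = |(663 + j594)/(1263 + j594)| = 0.638
|Γ|² = 0.407
P_refl = |Γ|²·P_inc = 79.3 W, P_del = (1 − |Γ|²)·P_inc = 116 W

P_reflected ≈ 79.3 W; P_delivered ≈ 116 W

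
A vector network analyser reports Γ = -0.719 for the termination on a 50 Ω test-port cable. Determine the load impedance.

Z_L = Z_0·(1 + Γ)/(1 − Γ) = 50·(0.281)/(1.72)

Z_L ≈ 8.17 Ω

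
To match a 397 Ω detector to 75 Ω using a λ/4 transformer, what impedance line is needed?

Z_qwt ≈ 173 Ω

Z_qwt = √(Z_0·R_L) = √(75 × 397) = √29780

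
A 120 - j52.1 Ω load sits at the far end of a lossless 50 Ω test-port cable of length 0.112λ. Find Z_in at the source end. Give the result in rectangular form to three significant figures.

Z_in ≈ 26.8 − j34.1 Ω

βl = 2π × 0.112 = 40.3°
tan(βl) = tan(40.3°) = 0.849
Z_in = Z_0·(Z_L + jZ_0·tanβl)/(Z_0 + jZ_L·tanβl)
     = 50·(120 − j9.67)/(94.2 + j102)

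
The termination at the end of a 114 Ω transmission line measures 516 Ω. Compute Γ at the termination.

Γ = 0.638

Γ = (Z_L − Z_0)/(Z_L + Z_0) = (516 − 114)/(516 + 114) = 402/630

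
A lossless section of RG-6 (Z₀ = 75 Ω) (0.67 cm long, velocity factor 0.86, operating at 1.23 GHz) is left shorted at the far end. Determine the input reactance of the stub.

λ = v/f = 0.86·c / 1.23 GHz = 0.21 m
βl = 2π·l/λ = 2π × 0.0319 = 11.5°
tan(βl) = 0.203
For a shorted stub, Z_in = jZ_0·tan(βl)

X_in ≈ 15.3 Ω (inductive)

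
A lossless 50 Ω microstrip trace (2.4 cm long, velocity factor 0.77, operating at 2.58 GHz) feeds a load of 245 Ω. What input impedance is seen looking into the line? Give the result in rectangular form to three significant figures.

Z_in ≈ 10.3 + j5.46 Ω

λ = v/f = 0.77·c / 2.58 GHz = 0.0895 m
βl = 2π·l/λ = 2π × 0.268 = 96.5°
tan(βl) = tan(96.5°) = -8.78
Z_in = Z_0·(Z_L + jZ_0·tanβl)/(Z_0 + jZ_L·tanβl)
     = 50·(245 − j439)/(50 − j2150)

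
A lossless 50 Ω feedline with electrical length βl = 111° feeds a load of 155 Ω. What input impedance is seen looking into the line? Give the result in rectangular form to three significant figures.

Z_in ≈ 18.2 + j16.9 Ω

tan(βl) = tan(111°) = -2.61
Z_in = Z_0·(Z_L + jZ_0·tanβl)/(Z_0 + jZ_L·tanβl)
     = 50·(155 − j130)/(50 − j404)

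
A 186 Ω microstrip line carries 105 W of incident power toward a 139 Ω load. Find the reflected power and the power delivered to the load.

Γ = (139 − 186)/(139 + 186) = -0.145
|Γ|² = 0.0209
P_refl = |Γ|²·P_inc = 2.2 W, P_del = (1 − |Γ|²)·P_inc = 103 W

P_reflected ≈ 2.2 W; P_delivered ≈ 103 W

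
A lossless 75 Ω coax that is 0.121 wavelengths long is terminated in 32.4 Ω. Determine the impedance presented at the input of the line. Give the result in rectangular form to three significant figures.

Z_in ≈ 52.8 + j49.6 Ω

βl = 2π × 0.121 = 43.6°
tan(βl) = tan(43.6°) = 0.951
Z_in = Z_0·(Z_L + jZ_0·tanβl)/(Z_0 + jZ_L·tanβl)
     = 75·(32.4 + j71.3)/(75 + j30.8)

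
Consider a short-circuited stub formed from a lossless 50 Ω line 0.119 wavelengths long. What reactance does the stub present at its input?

βl = 2π × 0.119 = 42.8°
tan(βl) = 0.927
For a short-circuited stub, Z_in = jZ_0·tan(βl)

X_in ≈ 46.4 Ω (inductive)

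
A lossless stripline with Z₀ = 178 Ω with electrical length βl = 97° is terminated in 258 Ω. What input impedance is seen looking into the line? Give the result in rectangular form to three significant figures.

tan(βl) = tan(97°) = -8.14
Z_in = Z_0·(Z_L + jZ_0·tanβl)/(Z_0 + jZ_L·tanβl)
     = 178·(258 − j1450)/(178 − j2100)

Z_in ≈ 124 + j11.4 Ω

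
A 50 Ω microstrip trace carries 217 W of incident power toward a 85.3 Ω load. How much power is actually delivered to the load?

P_delivered ≈ 202 W

Γ = (85.3 − 50)/(85.3 + 50) = 0.261
|Γ|² = 0.0681
P_refl = |Γ|²·P_inc = 14.8 W, P_del = (1 − |Γ|²)·P_inc = 202 W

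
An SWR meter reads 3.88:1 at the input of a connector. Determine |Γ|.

|Γ| = (S − 1)/(S + 1) = (3.88 − 1)/(3.88 + 1) = 2.88/4.88

|Γ| ≈ 0.59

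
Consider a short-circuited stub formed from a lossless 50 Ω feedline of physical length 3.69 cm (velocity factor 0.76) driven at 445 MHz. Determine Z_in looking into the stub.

Z_in ≈ +j24.3 Ω

λ = v/f = 0.76·c / 445 MHz = 0.512 m
βl = 2π·l/λ = 2π × 0.072 = 25.9°
tan(βl) = 0.486
For a short-circuited stub, Z_in = jZ_0·tan(βl)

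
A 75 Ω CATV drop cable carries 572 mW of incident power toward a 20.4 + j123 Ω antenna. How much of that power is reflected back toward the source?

P_reflected ≈ 428 mW

|Γ| = |(-54.6 + j123)/(95.4 + j123)| = 0.865
|Γ|² = 0.747
P_refl = |Γ|²·P_inc = 428 mW, P_del = (1 − |Γ|²)·P_inc = 144 mW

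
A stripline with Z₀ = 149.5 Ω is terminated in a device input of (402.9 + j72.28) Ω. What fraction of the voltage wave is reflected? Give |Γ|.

|Γ| ≈ 0.473

Γ = (Z_L − Z_0)/(Z_L + Z_0) = (253.4 + j72.28)/(552.4 + j72.28)
|Γ| = 264/557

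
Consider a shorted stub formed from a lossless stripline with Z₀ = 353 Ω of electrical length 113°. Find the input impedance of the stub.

tan(βl) = -2.36
For a shorted stub, Z_in = jZ_0·tan(βl)

Z_in ≈ −j832 Ω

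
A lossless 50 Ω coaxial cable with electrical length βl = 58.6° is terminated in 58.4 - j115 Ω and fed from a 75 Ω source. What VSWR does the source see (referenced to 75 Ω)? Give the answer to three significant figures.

VSWR ≈ 9.37

tan(βl) = 1.64
Z_in = Z_0·(Z_L + jZ_0·tanβl)/(Z_0 + jZ_L·tanβl) = 8.15 − j10.2 Ω
Γ_s = (Z_in − Z_s)/(Z_in + Z_s) = (-66.8 − j10.2)/(83.2 − j10.2), |Γ_s| = 0.807
VSWR = (1 + |Γ_s|)/(1 − |Γ_s|)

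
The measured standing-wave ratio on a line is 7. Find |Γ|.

|Γ| ≈ 0.75

|Γ| = (S − 1)/(S + 1) = (7 − 1)/(7 + 1) = 6/8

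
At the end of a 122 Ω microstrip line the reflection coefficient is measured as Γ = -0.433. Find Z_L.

Z_L = Z_0·(1 + Γ)/(1 − Γ) = 122·(0.567)/(1.43)

Z_L ≈ 48.3 Ω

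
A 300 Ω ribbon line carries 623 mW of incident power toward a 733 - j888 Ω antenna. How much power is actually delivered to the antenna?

|Γ| = |(433 − j888)/(1033 − j888)| = 0.725
|Γ|² = 0.526
P_refl = |Γ|²·P_inc = 328 mW, P_del = (1 − |Γ|²)·P_inc = 295 mW

P_delivered ≈ 295 mW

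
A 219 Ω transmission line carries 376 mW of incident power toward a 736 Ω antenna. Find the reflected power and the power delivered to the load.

P_reflected ≈ 110 mW; P_delivered ≈ 266 mW

Γ = (736 − 219)/(736 + 219) = 0.541
|Γ|² = 0.293
P_refl = |Γ|²·P_inc = 110 mW, P_del = (1 − |Γ|²)·P_inc = 266 mW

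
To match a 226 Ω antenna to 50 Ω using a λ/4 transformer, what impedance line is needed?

Z_qwt ≈ 106 Ω

Z_qwt = √(Z_0·R_L) = √(50 × 226) = √11300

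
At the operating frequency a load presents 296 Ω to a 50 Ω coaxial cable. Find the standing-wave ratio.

VSWR ≈ 5.92

Γ = (296 − 50)/(296 + 50) = 0.711
VSWR = (1 + 0.711)/(1 − 0.711)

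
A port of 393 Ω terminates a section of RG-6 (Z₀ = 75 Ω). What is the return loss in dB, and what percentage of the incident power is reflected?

RL ≈ 3.36 dB; 46.2% of incident power reflected

Γ = (393 − 75)/(393 + 75) = 0.679
RL = −20·log₁₀(0.679) = 3.36 dB
P_refl/P_inc = |Γ|² = 0.462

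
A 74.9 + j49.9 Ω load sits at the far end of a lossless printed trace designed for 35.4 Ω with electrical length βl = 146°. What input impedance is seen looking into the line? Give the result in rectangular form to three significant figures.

Z_in ≈ 18.7 + j27 Ω

tan(βl) = tan(146°) = -0.675
Z_in = Z_0·(Z_L + jZ_0·tanβl)/(Z_0 + jZ_L·tanβl)
     = 35.4·(74.9 + j26)/(69.1 − j50.5)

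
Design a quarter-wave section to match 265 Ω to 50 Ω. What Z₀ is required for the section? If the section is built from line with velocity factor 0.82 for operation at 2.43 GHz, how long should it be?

Z_qwt ≈ 115 Ω; length ≈ 2.53 cm

Z_qwt = √(Z_0·R_L) = √(50 × 265) = √13250
λ = 0.82·c/f = 0.101 m, so l = λ/4 = 0.0253 m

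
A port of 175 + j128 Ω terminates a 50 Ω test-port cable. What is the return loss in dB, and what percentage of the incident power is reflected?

Γ = (125 + j128)/(225 + j128), |Γ| = 0.691
RL = −20·log₁₀(0.691) = 3.21 dB
P_refl/P_inc = |Γ|² = 0.478

RL ≈ 3.21 dB; 47.8% of incident power reflected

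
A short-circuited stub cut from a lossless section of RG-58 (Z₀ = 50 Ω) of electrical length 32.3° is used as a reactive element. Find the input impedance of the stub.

tan(βl) = 0.632
For a short-circuited stub, Z_in = jZ_0·tan(βl)

Z_in ≈ +j31.6 Ω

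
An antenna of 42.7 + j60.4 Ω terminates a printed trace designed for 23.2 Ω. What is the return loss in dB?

Γ = (19.5 + j60.4)/(65.9 + j60.4), |Γ| = 0.71
RL = −20·log₁₀|Γ| = −20·log₁₀(0.71)

RL ≈ 2.97 dB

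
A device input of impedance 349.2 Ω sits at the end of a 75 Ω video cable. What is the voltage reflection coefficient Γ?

Γ = (Z_L − Z_0)/(Z_L + Z_0) = (349.2 − 75)/(349.2 + 75) = 274.2/424.2

Γ = 0.646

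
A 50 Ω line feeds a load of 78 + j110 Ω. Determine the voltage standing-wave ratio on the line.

Γ = (Z_L − Z_0)/(Z_L + Z_0) = (28 + j110)/(128 + j110)
|Γ| = 114/169 = 0.673
VSWR = (1 + |Γ|)/(1 − |Γ|) = 1.67/0.327

VSWR ≈ 5.11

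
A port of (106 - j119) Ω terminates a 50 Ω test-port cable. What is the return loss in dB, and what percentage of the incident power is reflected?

Γ = (56 − j119)/(156 − j119), |Γ| = 0.67
RL = −20·log₁₀(0.67) = 3.47 dB
P_refl/P_inc = |Γ|² = 0.449

RL ≈ 3.47 dB; 44.9% of incident power reflected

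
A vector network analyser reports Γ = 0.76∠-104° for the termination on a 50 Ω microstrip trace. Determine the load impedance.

Z_L = Z_0·(1 + Γ)/(1 − Γ) = 50·(0.816 − j0.737)/(1.18 + j0.737)

Z_L ≈ 10.9 − j37.9 Ω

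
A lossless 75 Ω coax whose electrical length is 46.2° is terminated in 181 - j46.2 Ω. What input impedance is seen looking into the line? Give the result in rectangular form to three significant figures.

Z_in ≈ 41.8 − j44.6 Ω

tan(βl) = tan(46.2°) = 1.04
Z_in = Z_0·(Z_L + jZ_0·tanβl)/(Z_0 + jZ_L·tanβl)
     = 75·(181 + j32)/(123 + j189)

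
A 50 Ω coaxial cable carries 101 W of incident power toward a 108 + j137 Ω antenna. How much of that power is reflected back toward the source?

P_reflected ≈ 51.1 W

|Γ| = |(58 + j137)/(158 + j137)| = 0.711
|Γ|² = 0.506
P_refl = |Γ|²·P_inc = 51.1 W, P_del = (1 − |Γ|²)·P_inc = 49.9 W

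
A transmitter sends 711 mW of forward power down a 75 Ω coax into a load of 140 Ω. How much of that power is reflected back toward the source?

P_reflected ≈ 65 mW

Γ = (140 − 75)/(140 + 75) = 0.302
|Γ|² = 0.0914
P_refl = |Γ|²·P_inc = 65 mW, P_del = (1 − |Γ|²)·P_inc = 646 mW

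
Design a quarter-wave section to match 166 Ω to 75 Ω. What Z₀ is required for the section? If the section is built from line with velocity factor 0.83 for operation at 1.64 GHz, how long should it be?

Z_qwt ≈ 112 Ω; length ≈ 3.8 cm

Z_qwt = √(Z_0·R_L) = √(75 × 166) = √12450
λ = 0.83·c/f = 0.152 m, so l = λ/4 = 0.038 m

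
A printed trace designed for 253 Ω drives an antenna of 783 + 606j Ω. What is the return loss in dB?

Γ = (530 + j606)/(1036 + j606), |Γ| = 0.671
RL = −20·log₁₀|Γ| = −20·log₁₀(0.671)

RL ≈ 3.47 dB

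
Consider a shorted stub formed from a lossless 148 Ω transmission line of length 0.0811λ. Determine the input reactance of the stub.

X_in ≈ 82.7 Ω (inductive)

βl = 2π × 0.0811 = 29.2°
tan(βl) = 0.559
For a shorted stub, Z_in = jZ_0·tan(βl)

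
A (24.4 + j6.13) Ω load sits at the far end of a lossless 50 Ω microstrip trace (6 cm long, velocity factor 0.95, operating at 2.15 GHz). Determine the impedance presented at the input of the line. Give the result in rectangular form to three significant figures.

Z_in ≈ 24.3 − j5.37 Ω

λ = v/f = 0.95·c / 2.15 GHz = 0.133 m
βl = 2π·l/λ = 2π × 0.453 = 163°
tan(βl) = tan(163°) = -0.307
Z_in = Z_0·(Z_L + jZ_0·tanβl)/(Z_0 + jZ_L·tanβl)
     = 50·(24.4 − j9.21)/(51.9 − j7.48)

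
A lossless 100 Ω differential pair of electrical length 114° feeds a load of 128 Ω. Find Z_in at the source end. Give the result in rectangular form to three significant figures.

tan(βl) = tan(114°) = -2.25
Z_in = Z_0·(Z_L + jZ_0·tanβl)/(Z_0 + jZ_L·tanβl)
     = 100·(128 − j225)/(100 − j287)

Z_in ≈ 83.5 + j15.5 Ω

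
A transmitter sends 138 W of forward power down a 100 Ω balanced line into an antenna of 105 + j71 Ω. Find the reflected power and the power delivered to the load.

P_reflected ≈ 14.9 W; P_delivered ≈ 123 W

|Γ| = |(5 + j71)/(205 + j71)| = 0.328
|Γ|² = 0.108
P_refl = |Γ|²·P_inc = 14.9 W, P_del = (1 − |Γ|²)·P_inc = 123 W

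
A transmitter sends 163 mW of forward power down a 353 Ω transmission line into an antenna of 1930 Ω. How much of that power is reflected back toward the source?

P_reflected ≈ 77.8 mW

Γ = (1930 − 353)/(1930 + 353) = 0.691
|Γ|² = 0.477
P_refl = |Γ|²·P_inc = 77.8 mW, P_del = (1 − |Γ|²)·P_inc = 85.2 mW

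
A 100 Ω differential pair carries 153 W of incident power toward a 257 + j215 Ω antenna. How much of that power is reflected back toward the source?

|Γ| = |(157 + j215)/(357 + j215)| = 0.639
|Γ|² = 0.408
P_refl = |Γ|²·P_inc = 62.4 W, P_del = (1 − |Γ|²)·P_inc = 90.6 W

P_reflected ≈ 62.4 W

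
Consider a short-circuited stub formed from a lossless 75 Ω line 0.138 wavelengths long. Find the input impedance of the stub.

Z_in ≈ +j88.4 Ω

βl = 2π × 0.138 = 49.7°
tan(βl) = 1.18
For a short-circuited stub, Z_in = jZ_0·tan(βl)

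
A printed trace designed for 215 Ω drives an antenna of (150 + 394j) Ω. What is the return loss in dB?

RL ≈ 2.57 dB

Γ = (-65 + j394)/(365 + j394), |Γ| = 0.744
RL = −20·log₁₀|Γ| = −20·log₁₀(0.744)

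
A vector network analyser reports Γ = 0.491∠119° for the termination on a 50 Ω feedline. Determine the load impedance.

Z_L = Z_0·(1 + Γ)/(1 − Γ) = 50·(0.762 + j0.429)/(1.24 − j0.429)

Z_L ≈ 22.1 + j25 Ω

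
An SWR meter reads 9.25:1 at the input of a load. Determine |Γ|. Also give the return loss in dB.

|Γ| ≈ 0.805; return loss ≈ 1.89 dB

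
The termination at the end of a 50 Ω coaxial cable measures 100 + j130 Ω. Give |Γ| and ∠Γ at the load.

Γ ≈ 0.702 ∠ 28°

Γ = (Z_L − Z_0)/(Z_L + Z_0) = (50 + j130)/(150 + j130)
|Γ| = 139/198 = 0.702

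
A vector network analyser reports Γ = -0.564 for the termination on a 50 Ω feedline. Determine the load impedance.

Z_L = Z_0·(1 + Γ)/(1 − Γ) = 50·(0.436)/(1.56)

Z_L ≈ 13.9 Ω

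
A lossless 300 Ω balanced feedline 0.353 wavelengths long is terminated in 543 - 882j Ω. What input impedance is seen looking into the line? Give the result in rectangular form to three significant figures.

Z_in ≈ 106 + j355 Ω

βl = 2π × 0.353 = 127°
tan(βl) = tan(127°) = -1.32
Z_in = Z_0·(Z_L + jZ_0·tanβl)/(Z_0 + jZ_L·tanβl)
     = 300·(543 − j1280)/(-867 − j718)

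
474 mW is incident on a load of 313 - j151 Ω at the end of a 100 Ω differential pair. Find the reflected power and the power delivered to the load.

|Γ| = |(213 − j151)/(413 − j151)| = 0.594
|Γ|² = 0.353
P_refl = |Γ|²·P_inc = 167 mW, P_del = (1 − |Γ|²)·P_inc = 307 mW

P_reflected ≈ 167 mW; P_delivered ≈ 307 mW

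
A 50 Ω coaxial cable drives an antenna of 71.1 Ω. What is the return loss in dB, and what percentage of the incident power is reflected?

Γ = (71.1 − 50)/(71.1 + 50) = 0.174
RL = −20·log₁₀(0.174) = 15.2 dB
P_refl/P_inc = |Γ|² = 0.0304

RL ≈ 15.2 dB; 3.04% of incident power reflected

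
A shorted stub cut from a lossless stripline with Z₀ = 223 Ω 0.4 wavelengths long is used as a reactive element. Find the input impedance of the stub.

βl = 2π × 0.4 = 144°
tan(βl) = -0.727
For a shorted stub, Z_in = jZ_0·tan(βl)

Z_in ≈ −j162 Ω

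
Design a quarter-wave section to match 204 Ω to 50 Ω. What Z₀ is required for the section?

Z_qwt = √(Z_0·R_L) = √(50 × 204) = √10200

Z_qwt ≈ 101 Ω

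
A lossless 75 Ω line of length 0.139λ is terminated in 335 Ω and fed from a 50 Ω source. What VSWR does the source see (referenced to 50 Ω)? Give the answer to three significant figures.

VSWR ≈ 4.55

βl = 2π × 0.139 = 50°
tan(βl) = 1.19
Z_in = Z_0·(Z_L + jZ_0·tanβl)/(Z_0 + jZ_L·tanβl) = 27.6 − j57.7 Ω
Γ_s = (Z_in − Z_s)/(Z_in + Z_s) = (-22.4 − j57.7)/(77.6 − j57.7), |Γ_s| = 0.64
VSWR = (1 + |Γ_s|)/(1 − |Γ_s|)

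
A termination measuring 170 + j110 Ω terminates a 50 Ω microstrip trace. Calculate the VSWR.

VSWR ≈ 4.91

Γ = (Z_L − Z_0)/(Z_L + Z_0) = (120 + j110)/(220 + j110)
|Γ| = 163/246 = 0.662
VSWR = (1 + |Γ|)/(1 − |Γ|) = 1.66/0.338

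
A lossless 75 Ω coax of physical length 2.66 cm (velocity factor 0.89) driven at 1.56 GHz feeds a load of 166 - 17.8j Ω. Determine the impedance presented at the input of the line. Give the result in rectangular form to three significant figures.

Z_in ≈ 42.2 − j33.3 Ω

λ = v/f = 0.89·c / 1.56 GHz = 0.171 m
βl = 2π·l/λ = 2π × 0.155 = 55.9°
tan(βl) = tan(55.9°) = 1.48
Z_in = Z_0·(Z_L + jZ_0·tanβl)/(Z_0 + jZ_L·tanβl)
     = 75·(166 + j93.2)/(101 + j246)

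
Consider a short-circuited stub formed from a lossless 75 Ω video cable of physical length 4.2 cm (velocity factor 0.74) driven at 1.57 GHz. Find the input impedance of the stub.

Z_in ≈ −j246 Ω

λ = v/f = 0.74·c / 1.57 GHz = 0.141 m
βl = 2π·l/λ = 2π × 0.297 = 107°
tan(βl) = -3.29
For a short-circuited stub, Z_in = jZ_0·tan(βl)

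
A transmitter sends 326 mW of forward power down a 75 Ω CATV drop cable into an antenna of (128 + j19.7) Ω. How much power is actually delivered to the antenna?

P_delivered ≈ 301 mW

|Γ| = |(53 + j19.7)/(203 + j19.7)| = 0.277
|Γ|² = 0.0769
P_refl = |Γ|²·P_inc = 25.1 mW, P_del = (1 − |Γ|²)·P_inc = 301 mW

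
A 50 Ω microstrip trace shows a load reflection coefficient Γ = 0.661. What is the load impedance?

Z_L ≈ 245 Ω

Z_L = Z_0·(1 + Γ)/(1 − Γ) = 50·(1.66)/(0.339)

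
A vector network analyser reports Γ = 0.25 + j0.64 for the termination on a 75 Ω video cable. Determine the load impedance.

Z_L ≈ 40.7 + j98.8 Ω

Z_L = Z_0·(1 + Γ)/(1 − Γ) = 75·(1.25 + j0.64)/(0.75 − j0.64)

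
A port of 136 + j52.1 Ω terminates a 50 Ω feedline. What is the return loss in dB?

Γ = (86 + j52.1)/(186 + j52.1), |Γ| = 0.521
RL = −20·log₁₀|Γ| = −20·log₁₀(0.521)

RL ≈ 5.67 dB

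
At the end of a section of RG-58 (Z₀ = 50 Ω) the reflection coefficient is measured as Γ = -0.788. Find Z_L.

Z_L ≈ 5.93 Ω

Z_L = Z_0·(1 + Γ)/(1 − Γ) = 50·(0.212)/(1.79)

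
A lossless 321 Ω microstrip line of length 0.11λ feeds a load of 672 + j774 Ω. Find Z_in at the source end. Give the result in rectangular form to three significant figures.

βl = 2π × 0.11 = 39.6°
tan(βl) = tan(39.6°) = 0.827
Z_in = Z_0·(Z_L + jZ_0·tanβl)/(Z_0 + jZ_L·tanβl)
     = 321·(672 + j1040)/(-319 + j556)

Z_in ≈ 284 − j551 Ω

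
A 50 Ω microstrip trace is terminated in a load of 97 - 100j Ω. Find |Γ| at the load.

|Γ| ≈ 0.621

Γ = (Z_L − Z_0)/(Z_L + Z_0) = (47 − j100)/(147 − j100)
|Γ| = 110/178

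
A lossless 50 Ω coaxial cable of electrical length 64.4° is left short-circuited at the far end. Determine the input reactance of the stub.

tan(βl) = 2.09
For a short-circuited stub, Z_in = jZ_0·tan(βl)

X_in ≈ 104 Ω (inductive)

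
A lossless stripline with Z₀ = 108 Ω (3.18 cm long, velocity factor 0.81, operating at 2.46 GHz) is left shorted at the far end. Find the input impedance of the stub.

λ = v/f = 0.81·c / 2.46 GHz = 0.0988 m
βl = 2π·l/λ = 2π × 0.322 = 116°
tan(βl) = -2.06
For a shorted stub, Z_in = jZ_0·tan(βl)

Z_in ≈ −j222 Ω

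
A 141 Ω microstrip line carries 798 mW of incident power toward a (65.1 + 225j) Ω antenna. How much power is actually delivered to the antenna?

P_delivered ≈ 315 mW

|Γ| = |(-75.9 + j225)/(206.1 + j225)| = 0.778
|Γ|² = 0.606
P_refl = |Γ|²·P_inc = 483 mW, P_del = (1 − |Γ|²)·P_inc = 315 mW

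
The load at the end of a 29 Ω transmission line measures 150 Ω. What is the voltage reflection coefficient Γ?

Γ = 0.676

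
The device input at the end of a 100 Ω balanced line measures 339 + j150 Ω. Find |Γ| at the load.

Γ = (Z_L − Z_0)/(Z_L + Z_0) = (239 + j150)/(439 + j150)
|Γ| = 282/464

|Γ| ≈ 0.608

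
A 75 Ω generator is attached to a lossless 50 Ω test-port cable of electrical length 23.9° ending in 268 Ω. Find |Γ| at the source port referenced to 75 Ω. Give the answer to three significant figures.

|Γ| ≈ 0.625

tan(βl) = 0.443
Z_in = Z_0·(Z_L + jZ_0·tanβl)/(Z_0 + jZ_L·tanβl) = 48.3 − j92.5 Ω
Γ_s = (Z_in − Z_s)/(Z_in + Z_s) = (-26.7 − j92.5)/(123 − j92.5), |Γ_s| = 0.625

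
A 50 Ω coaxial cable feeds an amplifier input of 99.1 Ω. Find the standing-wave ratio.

For a purely resistive load, VSWR = R_L/Z_0 or Z_0/R_L (whichever > 1) = 99.1/50

VSWR ≈ 1.98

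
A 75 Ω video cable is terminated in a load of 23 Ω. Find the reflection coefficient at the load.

Γ = (Z_L − Z_0)/(Z_L + Z_0) = (23 − 75)/(23 + 75) = -52/98

Γ = -0.531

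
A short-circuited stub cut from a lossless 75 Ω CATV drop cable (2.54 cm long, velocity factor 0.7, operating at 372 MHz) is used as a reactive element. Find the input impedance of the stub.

λ = v/f = 0.7·c / 372 MHz = 0.565 m
βl = 2π·l/λ = 2π × 0.045 = 16.2°
tan(βl) = 0.29
For a short-circuited stub, Z_in = jZ_0·tan(βl)

Z_in ≈ +j21.8 Ω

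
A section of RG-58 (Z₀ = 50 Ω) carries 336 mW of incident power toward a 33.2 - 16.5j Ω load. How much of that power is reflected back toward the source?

|Γ| = |(-16.8 − j16.5)/(83.2 − j16.5)| = 0.278
|Γ|² = 0.0771
P_refl = |Γ|²·P_inc = 25.9 mW, P_del = (1 − |Γ|²)·P_inc = 310 mW

P_reflected ≈ 25.9 mW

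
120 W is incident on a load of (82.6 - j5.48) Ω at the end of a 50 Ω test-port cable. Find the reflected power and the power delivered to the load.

|Γ| = |(32.6 − j5.48)/(132.6 − j5.48)| = 0.249
|Γ|² = 0.062
P_refl = |Γ|²·P_inc = 7.45 W, P_del = (1 − |Γ|²)·P_inc = 113 W

P_reflected ≈ 7.45 W; P_delivered ≈ 113 W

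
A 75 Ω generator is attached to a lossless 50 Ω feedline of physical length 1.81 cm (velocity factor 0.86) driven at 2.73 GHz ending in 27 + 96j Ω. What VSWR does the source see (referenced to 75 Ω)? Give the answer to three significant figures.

λ = v/f = 0.86·c / 2.73 GHz = 0.0945 m
βl = 2π·l/λ = 2π × 0.192 = 68.9°
tan(βl) = 2.6
Z_in = Z_0·(Z_L + jZ_0·tanβl)/(Z_0 + jZ_L·tanβl) = 11.7 − j52.5 Ω
Γ_s = (Z_in − Z_s)/(Z_in + Z_s) = (-63.3 − j52.5)/(86.7 − j52.5), |Γ_s| = 0.811
VSWR = (1 + |Γ_s|)/(1 − |Γ_s|)

VSWR ≈ 9.6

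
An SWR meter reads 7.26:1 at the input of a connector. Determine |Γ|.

|Γ| ≈ 0.758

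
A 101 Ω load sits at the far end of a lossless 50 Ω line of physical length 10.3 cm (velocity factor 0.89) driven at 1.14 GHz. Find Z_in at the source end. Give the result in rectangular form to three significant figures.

Z_in ≈ 71.1 + j37.2 Ω

λ = v/f = 0.89·c / 1.14 GHz = 0.234 m
βl = 2π·l/λ = 2π × 0.44 = 158°
tan(βl) = tan(158°) = -0.398
Z_in = Z_0·(Z_L + jZ_0·tanβl)/(Z_0 + jZ_L·tanβl)
     = 50·(101 − j19.9)/(50 − j40.2)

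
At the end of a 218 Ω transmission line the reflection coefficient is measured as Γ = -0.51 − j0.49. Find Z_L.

Z_L ≈ 43.2 − j84.8 Ω

Z_L = Z_0·(1 + Γ)/(1 − Γ) = 218·(0.49 − j0.49)/(1.51 + j0.49)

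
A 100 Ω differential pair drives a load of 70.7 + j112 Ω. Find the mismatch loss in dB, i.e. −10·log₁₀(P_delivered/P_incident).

mismatch loss ≈ 1.68 dB

Γ = (-29.3 + j112)/(170.7 + j112), |Γ| = 0.567
|Γ|² = 0.322, so P_del/P_inc = 1 − |Γ|² = 0.678
ML = −10·log₁₀(1 − |Γ|²)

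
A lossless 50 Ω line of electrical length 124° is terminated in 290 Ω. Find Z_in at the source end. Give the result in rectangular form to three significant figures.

tan(βl) = tan(124°) = -1.48
Z_in = Z_0·(Z_L + jZ_0·tanβl)/(Z_0 + jZ_L·tanβl)
     = 50·(290 − j74.1)/(50 − j430)

Z_in ≈ 12.4 + j32.3 Ω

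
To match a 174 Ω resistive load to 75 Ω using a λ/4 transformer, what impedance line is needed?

Z_qwt = √(Z_0·R_L) = √(75 × 174) = √13050

Z_qwt ≈ 114 Ω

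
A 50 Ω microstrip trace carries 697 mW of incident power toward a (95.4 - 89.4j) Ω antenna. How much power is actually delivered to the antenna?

|Γ| = |(45.4 − j89.4)/(145.4 − j89.4)| = 0.587
|Γ|² = 0.345
P_refl = |Γ|²·P_inc = 241 mW, P_del = (1 − |Γ|²)·P_inc = 456 mW

P_delivered ≈ 456 mW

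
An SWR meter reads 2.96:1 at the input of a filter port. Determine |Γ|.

|Γ| = (S − 1)/(S + 1) = (2.96 − 1)/(2.96 + 1) = 1.96/3.96

|Γ| ≈ 0.495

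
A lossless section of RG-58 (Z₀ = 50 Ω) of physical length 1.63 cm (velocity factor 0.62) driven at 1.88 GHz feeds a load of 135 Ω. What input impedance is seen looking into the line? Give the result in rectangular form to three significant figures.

λ = v/f = 0.62·c / 1.88 GHz = 0.0989 m
βl = 2π·l/λ = 2π × 0.165 = 59.3°
tan(βl) = tan(59.3°) = 1.68
Z_in = Z_0·(Z_L + jZ_0·tanβl)/(Z_0 + jZ_L·tanβl)
     = 50·(135 + j84.2)/(50 + j227)

Z_in ≈ 23.9 − j24.4 Ω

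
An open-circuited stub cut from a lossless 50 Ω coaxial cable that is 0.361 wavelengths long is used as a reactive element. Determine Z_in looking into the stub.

Z_in ≈ +j41.9 Ω

βl = 2π × 0.361 = 130°
tan(βl) = -1.19
For an open-circuited stub, Z_in = −jZ_0·cot(βl) = −jZ_0/tan(βl)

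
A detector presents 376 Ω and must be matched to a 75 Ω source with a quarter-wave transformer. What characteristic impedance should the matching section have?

Z_qwt = √(Z_0·R_L) = √(75 × 376) = √28200

Z_qwt ≈ 168 Ω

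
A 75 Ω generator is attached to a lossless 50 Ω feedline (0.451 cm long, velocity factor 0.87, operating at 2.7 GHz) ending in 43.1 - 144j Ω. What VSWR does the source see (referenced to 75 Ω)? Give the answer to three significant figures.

VSWR ≈ 10.8

λ = v/f = 0.87·c / 2.7 GHz = 0.0967 m
βl = 2π·l/λ = 2π × 0.0467 = 16.8°
tan(βl) = 0.302
Z_in = Z_0·(Z_L + jZ_0·tanβl)/(Z_0 + jZ_L·tanβl) = 13.2 − j70.8 Ω
Γ_s = (Z_in − Z_s)/(Z_in + Z_s) = (-61.8 − j70.8)/(88.2 − j70.8), |Γ_s| = 0.831
VSWR = (1 + |Γ_s|)/(1 − |Γ_s|)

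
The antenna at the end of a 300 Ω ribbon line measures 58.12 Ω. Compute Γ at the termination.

Γ = (Z_L − Z_0)/(Z_L + Z_0) = (58.12 − 300)/(58.12 + 300) = -241.9/358.1

Γ = -0.675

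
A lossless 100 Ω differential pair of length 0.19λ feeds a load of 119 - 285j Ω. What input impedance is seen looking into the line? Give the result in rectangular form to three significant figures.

Z_in ≈ 11.5 − j8.18 Ω

βl = 2π × 0.19 = 68.4°
tan(βl) = tan(68.4°) = 2.53
Z_in = Z_0·(Z_L + jZ_0·tanβl)/(Z_0 + jZ_L·tanβl)
     = 100·(119 − j32.4)/(820 + j301)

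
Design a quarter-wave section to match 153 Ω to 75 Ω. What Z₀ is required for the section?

Z_qwt = √(Z_0·R_L) = √(75 × 153) = √11480

Z_qwt ≈ 107 Ω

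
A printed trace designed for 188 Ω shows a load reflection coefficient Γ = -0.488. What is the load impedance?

Z_L = Z_0·(1 + Γ)/(1 − Γ) = 188·(0.512)/(1.49)

Z_L ≈ 64.7 Ω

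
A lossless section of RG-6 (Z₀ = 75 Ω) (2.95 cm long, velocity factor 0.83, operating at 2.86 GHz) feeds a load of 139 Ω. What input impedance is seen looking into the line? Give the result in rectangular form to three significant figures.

λ = v/f = 0.83·c / 2.86 GHz = 0.0871 m
βl = 2π·l/λ = 2π × 0.339 = 122°
tan(βl) = tan(122°) = -1.6
Z_in = Z_0·(Z_L + jZ_0·tanβl)/(Z_0 + jZ_L·tanβl)
     = 75·(139 − j120)/(75 − j223)

Z_in ≈ 50.5 + j29.8 Ω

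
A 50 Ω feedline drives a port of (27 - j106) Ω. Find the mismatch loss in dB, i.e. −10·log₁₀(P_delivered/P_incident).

Γ = (-23 − j106)/(77 − j106), |Γ| = 0.828
|Γ|² = 0.685, so P_del/P_inc = 1 − |Γ|² = 0.315
ML = −10·log₁₀(1 − |Γ|²)

mismatch loss ≈ 5.02 dB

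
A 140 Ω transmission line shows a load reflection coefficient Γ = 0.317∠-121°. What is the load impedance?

Z_L ≈ 88.2 − j53.3 Ω

Z_L = Z_0·(1 + Γ)/(1 − Γ) = 140·(0.837 − j0.272)/(1.16 + j0.272)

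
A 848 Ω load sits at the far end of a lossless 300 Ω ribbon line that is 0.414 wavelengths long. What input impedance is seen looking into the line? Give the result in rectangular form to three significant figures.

Z_in ≈ 298 + j325 Ω

βl = 2π × 0.414 = 149°
tan(βl) = tan(149°) = -0.6
Z_in = Z_0·(Z_L + jZ_0·tanβl)/(Z_0 + jZ_L·tanβl)
     = 300·(848 − j180)/(300 − j509)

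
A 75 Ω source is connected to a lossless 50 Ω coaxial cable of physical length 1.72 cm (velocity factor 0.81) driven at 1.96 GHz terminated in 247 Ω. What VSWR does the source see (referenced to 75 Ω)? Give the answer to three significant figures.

λ = v/f = 0.81·c / 1.96 GHz = 0.124 m
βl = 2π·l/λ = 2π × 0.139 = 49.9°
tan(βl) = 1.19
Z_in = Z_0·(Z_L + jZ_0·tanβl)/(Z_0 + jZ_L·tanβl) = 16.8 − j39.2 Ω
Γ_s = (Z_in − Z_s)/(Z_in + Z_s) = (-58.2 − j39.2)/(91.8 − j39.2), |Γ_s| = 0.703
VSWR = (1 + |Γ_s|)/(1 − |Γ_s|)

VSWR ≈ 5.74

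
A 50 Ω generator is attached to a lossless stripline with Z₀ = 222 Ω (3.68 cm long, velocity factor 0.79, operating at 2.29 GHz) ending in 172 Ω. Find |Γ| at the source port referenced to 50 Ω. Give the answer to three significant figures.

|Γ| ≈ 0.66

λ = v/f = 0.79·c / 2.29 GHz = 0.103 m
βl = 2π·l/λ = 2π × 0.356 = 128°
tan(βl) = -1.28
Z_in = Z_0·(Z_L + jZ_0·tanβl)/(Z_0 + jZ_L·tanβl) = 229 − j57.3 Ω
Γ_s = (Z_in − Z_s)/(Z_in + Z_s) = (179 − j57.3)/(279 − j57.3), |Γ_s| = 0.66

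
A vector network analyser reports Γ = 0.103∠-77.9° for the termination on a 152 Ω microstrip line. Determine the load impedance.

Z_L = Z_0·(1 + Γ)/(1 − Γ) = 152·(1.02 − j0.101)/(0.978 + j0.101)

Z_L ≈ 155 − j31.6 Ω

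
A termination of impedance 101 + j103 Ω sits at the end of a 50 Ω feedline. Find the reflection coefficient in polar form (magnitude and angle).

Γ = (Z_L − Z_0)/(Z_L + Z_0) = (51 + j103)/(151 + j103)
|Γ| = 115/183 = 0.629

Γ ≈ 0.629 ∠ 29.4°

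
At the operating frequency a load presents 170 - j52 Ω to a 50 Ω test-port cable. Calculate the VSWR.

VSWR ≈ 3.75

Γ = (Z_L − Z_0)/(Z_L + Z_0) = (120 − j52)/(220 − j52)
|Γ| = 131/226 = 0.579
VSWR = (1 + |Γ|)/(1 − |Γ|) = 1.58/0.421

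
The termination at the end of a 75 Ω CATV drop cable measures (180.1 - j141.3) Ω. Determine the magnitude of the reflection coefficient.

|Γ| ≈ 0.604

Γ = (Z_L − Z_0)/(Z_L + Z_0) = (105.1 − j141.3)/(255.1 − j141.3)
|Γ| = 176/292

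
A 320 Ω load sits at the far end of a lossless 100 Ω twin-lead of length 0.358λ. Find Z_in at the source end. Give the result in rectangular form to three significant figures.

Z_in ≈ 48.5 + j68.4 Ω

βl = 2π × 0.358 = 129°
tan(βl) = tan(129°) = -1.24
Z_in = Z_0·(Z_L + jZ_0·tanβl)/(Z_0 + jZ_L·tanβl)
     = 100·(320 − j124)/(100 − j397)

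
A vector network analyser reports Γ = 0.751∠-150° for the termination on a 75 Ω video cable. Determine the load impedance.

Z_L = Z_0·(1 + Γ)/(1 − Γ) = 75·(0.35 − j0.375)/(1.65 + j0.375)

Z_L ≈ 11.4 − j19.7 Ω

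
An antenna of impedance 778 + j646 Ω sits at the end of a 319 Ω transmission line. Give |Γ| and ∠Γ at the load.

Γ ≈ 0.622 ∠ 24.1°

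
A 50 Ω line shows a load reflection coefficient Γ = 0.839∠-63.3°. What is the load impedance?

Z_L ≈ 15.6 − j78.9 Ω

Z_L = Z_0·(1 + Γ)/(1 − Γ) = 50·(1.38 − j0.75)/(0.623 + j0.75)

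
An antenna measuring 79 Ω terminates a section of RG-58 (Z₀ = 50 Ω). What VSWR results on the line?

VSWR ≈ 1.58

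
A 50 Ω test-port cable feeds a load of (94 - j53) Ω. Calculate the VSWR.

VSWR ≈ 2.63

Γ = (Z_L − Z_0)/(Z_L + Z_0) = (44 − j53)/(144 − j53)
|Γ| = 68.9/153 = 0.449
VSWR = (1 + |Γ|)/(1 − |Γ|) = 1.45/0.551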